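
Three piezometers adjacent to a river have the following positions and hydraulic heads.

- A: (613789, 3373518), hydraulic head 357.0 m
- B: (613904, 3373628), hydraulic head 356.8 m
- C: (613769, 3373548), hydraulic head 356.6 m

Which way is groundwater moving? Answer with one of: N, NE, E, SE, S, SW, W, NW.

NW

With h = a·x + b·y + c and A as origin, the differences give:
  115·a + 110·b = -0.2
  (-20)·a + 30·b = -0.4
Eliminate b (×30 and ×110, subtract): 5650·a = 38.00 → a = ∂h/∂x = +0.006726
Back-substitute: b = ∂h/∂y = -0.008850.
Flow = −∇h = (-0.006726 east, +0.008850 north), which points northwest.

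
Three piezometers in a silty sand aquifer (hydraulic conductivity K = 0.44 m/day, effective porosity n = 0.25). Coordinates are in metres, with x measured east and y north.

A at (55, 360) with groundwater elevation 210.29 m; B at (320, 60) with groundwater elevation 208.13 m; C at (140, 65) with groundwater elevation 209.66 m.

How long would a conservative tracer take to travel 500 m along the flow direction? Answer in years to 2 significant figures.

Differences from A: to B (Δx, Δy, Δh) = (265, -300, -2.16); to C = (85, -295, -0.63).
Determinant of the coordinate differences = 265·(-295) − 85·(-300) = -52675.
∂h/∂x = [(-2.16)·(-295) − (-0.63)·(-300)] / -52675 = -0.008509
∂h/∂y = [265·(-0.63) − 85·(-2.16)] / -52675 = -0.0003161
|∇h| = √(-0.008509² + -0.0003161²) = 0.008515
Seepage velocity v = K·i/n = 0.44 × 0.008515 / 0.25 = 0.01499 m/day.
t = 500 / 0.01499 = 3.336e+04 days = 91.3 years.

91 years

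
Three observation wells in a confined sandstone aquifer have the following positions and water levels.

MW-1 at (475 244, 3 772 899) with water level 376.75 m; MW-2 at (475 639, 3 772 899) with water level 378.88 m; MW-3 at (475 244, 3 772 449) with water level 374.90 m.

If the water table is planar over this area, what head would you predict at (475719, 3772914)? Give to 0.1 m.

∂h/∂x = (378.88 − 376.75) / (475639 − 475244) = +0.005392
∂h/∂y = (374.90 − 376.75) / (3772449 − 3772899) = +0.004111
h(475719, 3772914) = 376.75 + (+0.005392)·(475) + (+0.004111)·(15) = 376.75 +2.561 +0.062 = 379.373 m.

379.4 m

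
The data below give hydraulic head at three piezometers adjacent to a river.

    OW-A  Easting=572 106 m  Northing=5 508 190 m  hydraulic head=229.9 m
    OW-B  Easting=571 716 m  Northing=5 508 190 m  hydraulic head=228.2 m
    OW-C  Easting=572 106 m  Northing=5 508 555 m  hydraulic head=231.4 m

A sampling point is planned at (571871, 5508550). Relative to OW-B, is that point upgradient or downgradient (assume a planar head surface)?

upgradient

∂h/∂x = (228.2 − 229.9) / (571716 − 572106) = +0.004359
∂h/∂y = (231.4 − 229.9) / (5508555 − 5508190) = +0.004110
Head at (571871, 5508550) = 229.9 + (+0.004359)·(-235) + (+0.004110)·(360) = 230.36 m.
That is higher than the 228.2 m at OW-B, so the point is upgradient.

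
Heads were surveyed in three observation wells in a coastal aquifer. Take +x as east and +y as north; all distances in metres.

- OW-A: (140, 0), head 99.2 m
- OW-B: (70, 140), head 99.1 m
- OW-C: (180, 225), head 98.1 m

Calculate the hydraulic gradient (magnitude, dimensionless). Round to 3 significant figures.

0.00723

Differences from OW-A: to OW-B (Δx, Δy, Δh) = (-70, 140, -0.1); to OW-C = (40, 225, -1.1).
Determinant of the coordinate differences = (-70)·225 − 40·140 = -21350.
∂h/∂x = [(-0.1)·225 − (-1.1)·140] / -21350 = -0.006159
∂h/∂y = [(-70)·(-1.1) − 40·(-0.1)] / -21350 = -0.003794
|∇h| = √(-0.006159² + -0.003794²) = 0.007234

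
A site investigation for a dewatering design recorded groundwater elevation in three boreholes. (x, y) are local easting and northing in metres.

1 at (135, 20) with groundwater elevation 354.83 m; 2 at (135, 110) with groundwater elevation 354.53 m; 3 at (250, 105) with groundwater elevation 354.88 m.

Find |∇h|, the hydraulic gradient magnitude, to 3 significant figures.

Taking 1 as reference: 2−1 = (0, 90, -0.30); 3−1 = (115, 85, +0.05).
Determinant of the coordinate differences = 0·85 − 115·90 = -10350.
∂h/∂x = [(-0.30)·85 − (+0.05)·90] / -10350 = +0.002899
∂h/∂y = [0·(+0.05) − 115·(-0.30)] / -10350 = -0.003333
|∇h| = √(0.002899² + -0.003333²) = 0.004417

0.00442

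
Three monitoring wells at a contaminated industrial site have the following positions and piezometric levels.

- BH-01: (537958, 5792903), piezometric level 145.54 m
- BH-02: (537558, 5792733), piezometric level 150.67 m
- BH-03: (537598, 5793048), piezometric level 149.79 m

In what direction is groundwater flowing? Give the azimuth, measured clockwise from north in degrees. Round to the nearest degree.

084°

With h = a·x + b·y + c and BH-01 as origin, the differences give:
  (-400)·a + (-170)·b = +5.13
  (-360)·a + 145·b = +4.25
Eliminate b (×145 and ×(-170), subtract): -119200·a = 1466.350 → a = ∂h/∂x = -0.01230
Back-substitute: b = ∂h/∂y = -0.001232.
Flow direction (−∇h) has components (+0.01230 E, +0.001232 N).
Azimuth = atan2(E, N) = atan2(+0.01230, +0.001232) = 84.3° ≈ 084°.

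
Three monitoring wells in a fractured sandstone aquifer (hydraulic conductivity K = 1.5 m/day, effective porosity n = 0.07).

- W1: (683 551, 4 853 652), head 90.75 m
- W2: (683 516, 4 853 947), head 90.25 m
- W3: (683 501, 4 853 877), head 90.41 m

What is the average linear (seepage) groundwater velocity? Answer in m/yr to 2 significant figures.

20 m/yr

Three-point gradient (reference W1): Δ to W2 = (-35, 295, -0.50), Δ to W3 = (-50, 225, -0.34).
∂h/∂x = -0.001775, ∂h/∂y = -0.001905 (det = 6875).
|∇h| = √(-0.001775² + -0.001905²) = 0.002604
Seepage velocity v = K·i/n = 1.5 × 0.002604 / 0.07 = 0.0558 m/day = 20.38 m/yr.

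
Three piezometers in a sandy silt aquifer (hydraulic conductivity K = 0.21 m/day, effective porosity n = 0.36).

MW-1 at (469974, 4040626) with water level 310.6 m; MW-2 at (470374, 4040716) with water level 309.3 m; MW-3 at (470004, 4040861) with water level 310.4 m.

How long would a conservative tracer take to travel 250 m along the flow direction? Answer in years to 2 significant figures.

Three-point gradient (reference MW-1): Δ to MW-2 = (400, 90, -1.3), Δ to MW-3 = (30, 235, -0.2).
∂h/∂x = -0.003149, ∂h/∂y = -0.0004491 (det = 91300).
|∇h| = √(-0.003149² + -0.0004491²) = 0.003181
Seepage velocity v = K·i/n = 0.21 × 0.003181 / 0.36 = 0.001856 m/day.
t = 250 / 0.001856 = 1.347e+05 days = 369 years.

370 years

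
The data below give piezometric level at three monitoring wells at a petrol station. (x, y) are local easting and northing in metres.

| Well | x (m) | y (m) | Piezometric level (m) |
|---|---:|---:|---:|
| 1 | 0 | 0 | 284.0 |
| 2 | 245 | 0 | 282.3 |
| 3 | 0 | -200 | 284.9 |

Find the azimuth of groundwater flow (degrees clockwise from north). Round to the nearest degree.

∂h/∂x = (282.3 − 284.0) / (245 − 0) = -0.006939
∂h/∂y = (284.9 − 284.0) / (-200 − 0) = -0.004500
Flow direction (−∇h) has components (+0.006939 E, +0.004500 N).
Azimuth = atan2(E, N) = atan2(+0.006939, +0.004500) = 57.0° ≈ 057°.

057°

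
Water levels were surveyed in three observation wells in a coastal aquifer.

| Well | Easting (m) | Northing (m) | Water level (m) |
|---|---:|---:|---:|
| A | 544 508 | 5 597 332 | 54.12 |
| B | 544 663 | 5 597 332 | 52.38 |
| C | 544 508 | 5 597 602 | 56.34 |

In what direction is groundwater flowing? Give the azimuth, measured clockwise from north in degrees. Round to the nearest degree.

126°

∂h/∂x = (52.38 − 54.12) / (544663 − 544508) = -0.01123
∂h/∂y = (56.34 − 54.12) / (5597602 − 5597332) = +0.008222
Flow direction (−∇h) has components (+0.01123 E, -0.008222 N).
Azimuth = atan2(E, N) = atan2(+0.01123, -0.008222) = 126.2° ≈ 126°.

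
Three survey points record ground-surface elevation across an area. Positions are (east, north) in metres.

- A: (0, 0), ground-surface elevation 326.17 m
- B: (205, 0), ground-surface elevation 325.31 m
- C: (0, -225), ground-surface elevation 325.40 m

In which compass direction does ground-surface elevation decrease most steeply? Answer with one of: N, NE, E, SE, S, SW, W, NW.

SE

∂z/∂x = (325.31 − 326.17) / (205 − 0) = -0.004195
∂z/∂y = (325.40 − 326.17) / (-225 − 0) = +0.003422
Steepest decrease is along −∇f = (+0.004195 E, -0.003422 N) → southeast.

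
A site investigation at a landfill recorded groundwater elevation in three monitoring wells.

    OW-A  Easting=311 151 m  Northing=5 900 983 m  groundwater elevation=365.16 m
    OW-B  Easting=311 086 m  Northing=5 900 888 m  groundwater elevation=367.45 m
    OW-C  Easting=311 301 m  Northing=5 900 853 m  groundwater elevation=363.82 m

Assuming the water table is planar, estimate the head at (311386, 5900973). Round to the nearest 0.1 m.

Taking OW-A as reference: OW-B−OW-A = (-65, -95, +2.29); OW-C−OW-A = (150, -130, -1.34).
Determinant of the coordinate differences = (-65)·(-130) − 150·(-95) = 22700.
∂h/∂x = [(+2.29)·(-130) − (-1.34)·(-95)] / 22700 = -0.01872
∂h/∂y = [(-65)·(-1.34) − 150·(+2.29)] / 22700 = -0.01130
h(311386, 5900973) = 365.16 + (-0.01872)·(235) + (-0.01130)·(-10) = 365.16 -4.400 +0.113 = 360.873 m.

360.9 m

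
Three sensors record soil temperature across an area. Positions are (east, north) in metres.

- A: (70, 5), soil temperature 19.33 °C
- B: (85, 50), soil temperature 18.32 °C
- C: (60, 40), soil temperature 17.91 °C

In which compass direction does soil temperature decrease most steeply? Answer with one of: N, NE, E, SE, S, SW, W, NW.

NW

Differences from A: to B (Δx, Δy, Δh) = (15, 45, -1.01); to C = (-10, 35, -1.42).
Solve a·Δx + b·Δy = ΔT: det = 15·35 − (-10)·45 = 975.
∂T/∂x = [(-1.01)·35 − (-1.42)·45] / 975 = +0.02928
∂T/∂y = [15·(-1.42) − (-10)·(-1.01)] / 975 = -0.03221
Steepest decrease is along −∇f = (-0.02928 E, +0.03221 N) → northwest.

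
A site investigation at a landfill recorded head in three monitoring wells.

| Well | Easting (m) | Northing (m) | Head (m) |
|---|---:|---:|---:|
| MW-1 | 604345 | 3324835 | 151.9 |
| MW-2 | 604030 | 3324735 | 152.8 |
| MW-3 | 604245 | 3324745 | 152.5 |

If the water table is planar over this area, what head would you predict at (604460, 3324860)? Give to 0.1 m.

Differences from MW-1: to MW-2 (Δx, Δy, Δh) = (-315, -100, +0.9); to MW-3 = (-100, -90, +0.6).
Determinant of the coordinate differences = (-315)·(-90) − (-100)·(-100) = 18350.
∂h/∂x = [(+0.9)·(-90) − (+0.6)·(-100)] / 18350 = -0.001144
∂h/∂y = [(-315)·(+0.6) − (-100)·(+0.9)] / 18350 = -0.005395
h(604460, 3324860) = 151.9 + (-0.001144)·(115) + (-0.005395)·(25) = 151.9 -0.132 -0.135 = 151.634 m.

151.6 m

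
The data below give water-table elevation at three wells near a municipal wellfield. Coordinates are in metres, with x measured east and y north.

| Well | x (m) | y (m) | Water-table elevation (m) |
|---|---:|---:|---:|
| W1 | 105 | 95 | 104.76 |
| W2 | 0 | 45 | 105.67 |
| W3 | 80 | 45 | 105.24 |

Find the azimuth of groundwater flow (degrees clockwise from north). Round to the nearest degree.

Taking W1 as reference: W2−W1 = (-105, -50, +0.91); W3−W1 = (-25, -50, +0.48).
Solve a·Δx + b·Δy = Δh: det = (-105)·(-50) − (-25)·(-50) = 4000.
∂h/∂x = [(+0.91)·(-50) − (+0.48)·(-50)] / 4000 = -0.005375
∂h/∂y = [(-105)·(+0.48) − (-25)·(+0.91)] / 4000 = -0.006912
Flow direction (−∇h) has components (+0.005375 E, +0.006912 N).
Azimuth = atan2(E, N) = atan2(+0.005375, +0.006912) = 37.9° ≈ 038°.

038°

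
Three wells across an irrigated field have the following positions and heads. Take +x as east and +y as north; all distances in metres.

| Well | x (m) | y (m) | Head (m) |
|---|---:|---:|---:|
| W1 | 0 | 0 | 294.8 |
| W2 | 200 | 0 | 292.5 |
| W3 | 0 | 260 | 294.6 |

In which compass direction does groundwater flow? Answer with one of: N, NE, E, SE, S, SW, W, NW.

E

∂h/∂x = (292.5 − 294.8) / (200 − 0) = -0.01150
∂h/∂y = (294.6 − 294.8) / (260 − 0) = -0.0007692
Flow = −∇h = (+0.01150 east, +0.0007692 north), which points east.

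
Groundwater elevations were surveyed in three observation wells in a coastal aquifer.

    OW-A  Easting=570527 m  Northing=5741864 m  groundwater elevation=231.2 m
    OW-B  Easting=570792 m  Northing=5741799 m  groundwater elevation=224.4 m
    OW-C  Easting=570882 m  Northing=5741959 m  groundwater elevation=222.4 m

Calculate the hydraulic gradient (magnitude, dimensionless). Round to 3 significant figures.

0.0253

Taking OW-A as reference: OW-B−OW-A = (265, -65, -6.8); OW-C−OW-A = (355, 95, -8.8).
Determinant of the coordinate differences = 265·95 − 355·(-65) = 48250.
∂h/∂x = [(-6.8)·95 − (-8.8)·(-65)] / 48250 = -0.02524
∂h/∂y = [265·(-8.8) − 355·(-6.8)] / 48250 = +0.001699
|∇h| = √(-0.02524² + 0.001699²) = 0.0253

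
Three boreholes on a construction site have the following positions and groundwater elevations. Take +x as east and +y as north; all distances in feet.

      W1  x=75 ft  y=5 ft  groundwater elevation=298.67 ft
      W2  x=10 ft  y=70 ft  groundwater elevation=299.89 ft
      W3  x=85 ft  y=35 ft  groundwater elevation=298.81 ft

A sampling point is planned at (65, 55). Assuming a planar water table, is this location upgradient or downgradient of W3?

Taking W1 as reference: W2−W1 = (-65, 65, +1.22); W3−W1 = (10, 30, +0.14).
Solve a·Δx + b·Δy = Δh: det = (-65)·30 − 10·65 = -2600.
∂h/∂x = [(+1.22)·30 − (+0.14)·65] / -2600 = -0.01058
∂h/∂y = [(-65)·(+0.14) − 10·(+1.22)] / -2600 = +0.008192
Head at (65, 55) = 298.67 + (-0.01058)·(-10) + (+0.008192)·(50) = 299.19 ft.
That is higher than the 298.81 ft at W3, so the point is upgradient.

upgradient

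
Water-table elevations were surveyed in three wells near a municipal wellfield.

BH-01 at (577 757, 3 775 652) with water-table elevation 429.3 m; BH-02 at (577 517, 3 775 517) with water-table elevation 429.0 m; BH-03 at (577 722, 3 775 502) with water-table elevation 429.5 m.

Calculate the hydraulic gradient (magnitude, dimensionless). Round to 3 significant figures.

0.00297

Three-point gradient (reference BH-01): Δ to BH-02 = (-240, -135, -0.3), Δ to BH-03 = (-35, -150, +0.2).
∂h/∂x = +0.002302, ∂h/∂y = -0.001871 (det = 31275).
|∇h| = √(0.002302² + -0.001871²) = 0.002966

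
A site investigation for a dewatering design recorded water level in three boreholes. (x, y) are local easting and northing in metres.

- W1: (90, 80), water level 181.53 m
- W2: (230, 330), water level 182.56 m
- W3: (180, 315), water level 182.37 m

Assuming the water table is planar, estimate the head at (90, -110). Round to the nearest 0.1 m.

With h = a·x + b·y + c and W1 as origin, the differences give:
  140·a + 250·b = +1.03
  90·a + 235·b = +0.84
Eliminate b (×235 and ×250, subtract): 10400·a = 32.050 → a = ∂h/∂x = +0.003082
Back-substitute: b = ∂h/∂y = +0.002394.
h(90, -110) = 181.53 + (+0.003082)·(0) + (+0.002394)·(-190) = 181.53 +0.000 -0.455 = 181.075 m.

181.1 m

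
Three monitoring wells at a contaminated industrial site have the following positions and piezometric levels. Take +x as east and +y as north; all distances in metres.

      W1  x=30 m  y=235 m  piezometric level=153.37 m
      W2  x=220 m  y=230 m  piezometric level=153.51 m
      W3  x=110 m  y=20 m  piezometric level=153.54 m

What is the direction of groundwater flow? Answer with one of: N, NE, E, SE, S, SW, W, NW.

Three-point gradient (reference W1): Δ to W2 = (190, -5, +0.14), Δ to W3 = (80, -215, +0.17).
∂h/∂x = +0.0007231, ∂h/∂y = -0.0005216 (det = -40450).
Flow = −∇h = (-0.0007231 east, +0.0005216 north), which points northwest.

NW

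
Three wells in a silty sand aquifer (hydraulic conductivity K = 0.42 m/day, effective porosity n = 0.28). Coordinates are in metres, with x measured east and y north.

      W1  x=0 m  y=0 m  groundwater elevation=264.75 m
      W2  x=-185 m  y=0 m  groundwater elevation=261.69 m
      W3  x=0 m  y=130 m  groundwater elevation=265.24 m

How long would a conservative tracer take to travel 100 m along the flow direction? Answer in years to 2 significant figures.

∂h/∂x = (261.69 − 264.75) / (-185 − 0) = +0.01654
∂h/∂y = (265.24 − 264.75) / (130 − 0) = +0.003769
|∇h| = √(0.01654² + 0.003769²) = 0.01696
Seepage velocity v = K·i/n = 0.42 × 0.01696 / 0.28 = 0.02544 m/day.
t = 100 / 0.02544 = 3931 days = 10.8 years.

11 years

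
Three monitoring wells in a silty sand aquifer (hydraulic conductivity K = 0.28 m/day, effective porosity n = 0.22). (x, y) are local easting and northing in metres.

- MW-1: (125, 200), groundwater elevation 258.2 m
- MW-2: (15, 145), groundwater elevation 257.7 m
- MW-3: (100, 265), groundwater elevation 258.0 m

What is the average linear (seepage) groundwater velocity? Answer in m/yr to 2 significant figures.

Taking MW-1 as reference: MW-2−MW-1 = (-110, -55, -0.5); MW-3−MW-1 = (-25, 65, -0.2).
Determinant of the coordinate differences = (-110)·65 − (-25)·(-55) = -8525.
∂h/∂x = [(-0.5)·65 − (-0.2)·(-55)] / -8525 = +0.005103
∂h/∂y = [(-110)·(-0.2) − (-25)·(-0.5)] / -8525 = -0.001114
|∇h| = √(0.005103² + -0.001114²) = 0.005223
Seepage velocity v = K·i/n = 0.28 × 0.005223 / 0.22 = 0.006647 m/day = 2.428 m/yr.

2.4 m/yr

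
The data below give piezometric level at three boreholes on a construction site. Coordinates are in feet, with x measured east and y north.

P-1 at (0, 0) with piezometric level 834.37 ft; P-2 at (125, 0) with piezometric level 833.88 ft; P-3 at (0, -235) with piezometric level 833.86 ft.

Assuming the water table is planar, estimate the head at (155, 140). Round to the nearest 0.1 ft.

∂h/∂x = (833.88 − 834.37) / (125 − 0) = -0.003920
∂h/∂y = (833.86 − 834.37) / (-235 − 0) = +0.002170
h(155, 140) = 834.37 + (-0.003920)·(155) + (+0.002170)·(140) = 834.37 -0.608 +0.304 = 834.066 ft.

834.1 ft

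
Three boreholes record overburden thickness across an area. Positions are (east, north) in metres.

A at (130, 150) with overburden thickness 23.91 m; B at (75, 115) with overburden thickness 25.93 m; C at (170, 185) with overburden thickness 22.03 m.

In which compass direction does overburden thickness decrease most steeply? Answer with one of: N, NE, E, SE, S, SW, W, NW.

Differences from A: to B (Δx, Δy, Δh) = (-55, -35, +2.02); to C = (40, 35, -1.88).
Solve a·Δx + b·Δy = Δd: det = (-55)·35 − 40·(-35) = -525.
∂d/∂x = [(+2.02)·35 − (-1.88)·(-35)] / -525 = -0.009333
∂d/∂y = [(-55)·(-1.88) − 40·(+2.02)] / -525 = -0.04305
Steepest decrease is along −∇f = (+0.009333 E, +0.04305 N) → north.

N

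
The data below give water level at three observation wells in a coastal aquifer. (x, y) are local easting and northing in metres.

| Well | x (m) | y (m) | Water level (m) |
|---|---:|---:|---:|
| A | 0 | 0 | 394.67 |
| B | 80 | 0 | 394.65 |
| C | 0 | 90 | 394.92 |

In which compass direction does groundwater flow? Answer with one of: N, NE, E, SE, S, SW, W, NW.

∂h/∂x = (394.65 − 394.67) / (80 − 0) = -0.0002500
∂h/∂y = (394.92 − 394.67) / (90 − 0) = +0.002778
Flow = −∇h = (+0.0002500 east, -0.002778 north), which points south.

S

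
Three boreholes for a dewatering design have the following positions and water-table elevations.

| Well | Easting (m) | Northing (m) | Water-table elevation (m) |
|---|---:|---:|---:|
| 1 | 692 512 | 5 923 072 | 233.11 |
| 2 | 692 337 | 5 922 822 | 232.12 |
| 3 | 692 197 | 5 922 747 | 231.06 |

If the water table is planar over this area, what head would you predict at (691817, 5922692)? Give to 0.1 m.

Taking 1 as reference: 2−1 = (-175, -250, -0.99); 3−1 = (-315, -325, -2.05).
Determinant of the coordinate differences = (-175)·(-325) − (-315)·(-250) = -21875.
∂h/∂x = [(-0.99)·(-325) − (-2.05)·(-250)] / -21875 = +0.008720
∂h/∂y = [(-175)·(-2.05) − (-315)·(-0.99)] / -21875 = -0.002144
h(691817, 5922692) = 233.11 + (+0.008720)·(-695) + (-0.002144)·(-380) = 233.11 -6.060 +0.815 = 227.864 m.

227.9 m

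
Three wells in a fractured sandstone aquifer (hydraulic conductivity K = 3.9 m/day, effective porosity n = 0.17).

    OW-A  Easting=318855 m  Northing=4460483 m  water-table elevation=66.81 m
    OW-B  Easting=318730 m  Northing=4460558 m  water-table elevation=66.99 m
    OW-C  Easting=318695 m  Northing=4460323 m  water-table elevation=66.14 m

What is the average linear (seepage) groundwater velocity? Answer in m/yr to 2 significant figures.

Taking OW-A as reference: OW-B−OW-A = (-125, 75, +0.18); OW-C−OW-A = (-160, -160, -0.67).
Solve a·Δx + b·Δy = Δh: det = (-125)·(-160) − (-160)·75 = 32000.
∂h/∂x = [(+0.18)·(-160) − (-0.67)·75] / 32000 = +0.0006703
∂h/∂y = [(-125)·(-0.67) − (-160)·(+0.18)] / 32000 = +0.003517
|∇h| = √(0.0006703² + 0.003517²) = 0.00358
Seepage velocity v = K·i/n = 3.9 × 0.00358 / 0.17 = 0.08213 m/day = 30 m/yr.

30 m/yr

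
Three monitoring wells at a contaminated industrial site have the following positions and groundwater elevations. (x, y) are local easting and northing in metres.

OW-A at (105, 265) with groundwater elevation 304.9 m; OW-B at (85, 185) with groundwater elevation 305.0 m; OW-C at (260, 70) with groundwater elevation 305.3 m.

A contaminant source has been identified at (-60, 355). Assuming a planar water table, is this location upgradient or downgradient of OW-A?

Three-point gradient (reference OW-A): Δ to OW-B = (-20, -80, +0.1), Δ to OW-C = (155, -195, +0.4).
∂h/∂x = +0.0007669, ∂h/∂y = -0.001442 (det = 16300).
Head at (-60, 355) = 304.9 + (+0.0007669)·(-165) + (-0.001442)·(90) = 304.64 m.
That is lower than the 304.9 m at OW-A, so the point is downgradient.

downgradient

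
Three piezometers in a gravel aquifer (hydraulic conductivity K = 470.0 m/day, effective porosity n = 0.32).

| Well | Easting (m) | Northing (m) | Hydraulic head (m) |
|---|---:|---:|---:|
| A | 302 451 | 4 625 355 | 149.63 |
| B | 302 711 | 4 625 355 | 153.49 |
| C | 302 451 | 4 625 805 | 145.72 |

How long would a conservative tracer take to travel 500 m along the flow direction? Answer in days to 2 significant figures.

∂h/∂x = (153.49 − 149.63) / (302711 − 302451) = +0.01485
∂h/∂y = (145.72 − 149.63) / (4625805 − 4625355) = -0.008689
|∇h| = √(0.01485² + -0.008689²) = 0.01721
Seepage velocity v = K·i/n = 470.0 × 0.01721 / 0.32 = 25.28 m/day.
t = 500 / 25.28 = 19.78 days.

20 days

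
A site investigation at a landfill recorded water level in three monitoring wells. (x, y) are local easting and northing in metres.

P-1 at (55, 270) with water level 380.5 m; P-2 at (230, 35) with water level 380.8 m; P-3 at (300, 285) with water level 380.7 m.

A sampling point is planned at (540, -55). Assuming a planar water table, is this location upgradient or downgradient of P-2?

upgradient

Differences from P-1: to P-2 (Δx, Δy, Δh) = (175, -235, +0.3); to P-3 = (245, 15, +0.2).
Determinant of the coordinate differences = 175·15 − 245·(-235) = 60200.
∂h/∂x = [(+0.3)·15 − (+0.2)·(-235)] / 60200 = +0.0008555
∂h/∂y = [175·(+0.2) − 245·(+0.3)] / 60200 = -0.0006395
Head at (540, -55) = 380.5 + (+0.0008555)·(485) + (-0.0006395)·(-325) = 381.12 m.
That is higher than the 380.8 m at P-2, so the point is upgradient.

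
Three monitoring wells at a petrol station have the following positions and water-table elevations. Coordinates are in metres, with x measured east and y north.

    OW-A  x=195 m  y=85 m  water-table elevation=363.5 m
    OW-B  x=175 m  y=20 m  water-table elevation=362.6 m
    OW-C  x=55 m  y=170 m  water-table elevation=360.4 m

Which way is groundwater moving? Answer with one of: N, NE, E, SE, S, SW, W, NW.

Three-point gradient (reference OW-A): Δ to OW-B = (-20, -65, -0.9), Δ to OW-C = (-140, 85, -3.1).
∂h/∂x = +0.02574, ∂h/∂y = +0.005926 (det = -10800).
Flow = −∇h = (-0.02574 east, -0.005926 north), which points west.

W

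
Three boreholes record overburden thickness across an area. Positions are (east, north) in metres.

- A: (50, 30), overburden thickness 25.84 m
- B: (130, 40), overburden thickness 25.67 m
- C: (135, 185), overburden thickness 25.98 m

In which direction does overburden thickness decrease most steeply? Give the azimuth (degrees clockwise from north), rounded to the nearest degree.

133°

Three-point gradient (reference A): Δ to B = (80, 10, -0.17), Δ to C = (85, 155, +0.14).
∂d/∂x = -0.002403, ∂d/∂y = +0.002221 (det = 11550).
Steepest decrease is along −∇f: components (+0.002403 E, -0.002221 N).
Azimuth = atan2(+0.002403, -0.002221) = 132.7° ≈ 133°.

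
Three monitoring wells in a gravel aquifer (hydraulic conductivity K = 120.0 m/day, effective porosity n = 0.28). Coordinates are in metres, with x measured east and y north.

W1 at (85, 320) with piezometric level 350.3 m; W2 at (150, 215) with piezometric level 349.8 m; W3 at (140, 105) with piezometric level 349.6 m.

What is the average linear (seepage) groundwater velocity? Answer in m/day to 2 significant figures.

With h = a·x + b·y + c and W1 as origin, the differences give:
  65·a + (-105)·b = -0.5
  55·a + (-215)·b = -0.7
Eliminate b (×(-215) and ×(-105), subtract): -8200·a = 34.00 → a = ∂h/∂x = -0.004146
Back-substitute: b = ∂h/∂y = +0.002195.
|∇h| = √(-0.004146² + 0.002195²) = 0.004691
Seepage velocity v = K·i/n = 120.0 × 0.004691 / 0.28 = 2.01 m/day.

2.0 m/day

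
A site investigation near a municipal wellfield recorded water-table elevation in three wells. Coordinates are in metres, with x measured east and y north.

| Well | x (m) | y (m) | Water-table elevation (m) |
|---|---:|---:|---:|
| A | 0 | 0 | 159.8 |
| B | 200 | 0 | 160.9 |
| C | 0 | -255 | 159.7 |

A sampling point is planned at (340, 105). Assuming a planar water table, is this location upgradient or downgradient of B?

∂h/∂x = (160.9 − 159.8) / (200 − 0) = +0.005500
∂h/∂y = (159.7 − 159.8) / (-255 − 0) = +0.0003922
Head at (340, 105) = 159.8 + (+0.005500)·(340) + (+0.0003922)·(105) = 161.71 m.
That is higher than the 160.9 m at B, so the point is upgradient.

upgradient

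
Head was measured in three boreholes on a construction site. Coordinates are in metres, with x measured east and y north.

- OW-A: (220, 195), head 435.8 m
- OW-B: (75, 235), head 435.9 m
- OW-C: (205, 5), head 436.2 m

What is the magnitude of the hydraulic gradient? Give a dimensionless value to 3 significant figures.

Taking OW-A as reference: OW-B−OW-A = (-145, 40, +0.1); OW-C−OW-A = (-15, -190, +0.4).
Determinant of the coordinate differences = (-145)·(-190) − (-15)·40 = 28150.
∂h/∂x = [(+0.1)·(-190) − (+0.4)·40] / 28150 = -0.001243
∂h/∂y = [(-145)·(+0.4) − (-15)·(+0.1)] / 28150 = -0.002007
|∇h| = √(-0.001243² + -0.002007²) = 0.002361

0.00236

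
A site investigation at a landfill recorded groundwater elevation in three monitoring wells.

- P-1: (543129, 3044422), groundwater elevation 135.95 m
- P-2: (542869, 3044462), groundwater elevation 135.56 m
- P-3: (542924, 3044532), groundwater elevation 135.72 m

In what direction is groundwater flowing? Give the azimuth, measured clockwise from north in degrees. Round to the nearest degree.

239°

With h = a·x + b·y + c and P-1 as origin, the differences give:
  (-260)·a + 40·b = -0.39
  (-205)·a + 110·b = -0.23
Eliminate b (×110 and ×40, subtract): -20400·a = -33.700 → a = ∂h/∂x = +0.001652
Back-substitute: b = ∂h/∂y = +0.0009877.
Flow direction (−∇h) has components (-0.001652 E, -0.0009877 N).
Azimuth = atan2(E, N) = atan2(-0.001652, -0.0009877) = 239.1° ≈ 239°.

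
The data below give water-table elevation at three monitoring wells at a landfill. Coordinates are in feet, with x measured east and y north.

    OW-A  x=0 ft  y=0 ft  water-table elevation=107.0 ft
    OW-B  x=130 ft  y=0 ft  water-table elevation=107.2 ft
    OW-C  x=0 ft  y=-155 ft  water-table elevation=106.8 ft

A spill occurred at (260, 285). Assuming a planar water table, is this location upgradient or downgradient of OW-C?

∂h/∂x = (107.2 − 107.0) / (130 − 0) = +0.001538
∂h/∂y = (106.8 − 107.0) / (-155 − 0) = +0.001290
Head at (260, 285) = 107.0 + (+0.001538)·(260) + (+0.001290)·(285) = 107.77 ft.
That is higher than the 106.8 ft at OW-C, so the point is upgradient.

upgradient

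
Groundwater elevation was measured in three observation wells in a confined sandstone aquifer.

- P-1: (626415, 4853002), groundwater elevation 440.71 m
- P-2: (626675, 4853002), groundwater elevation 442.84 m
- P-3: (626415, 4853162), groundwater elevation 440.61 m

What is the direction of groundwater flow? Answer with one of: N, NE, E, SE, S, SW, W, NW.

∂h/∂x = (442.84 − 440.71) / (626675 − 626415) = +0.008192
∂h/∂y = (440.61 − 440.71) / (4853162 − 4853002) = -0.0006250
Flow = −∇h = (-0.008192 east, +0.0006250 north), which points west.

W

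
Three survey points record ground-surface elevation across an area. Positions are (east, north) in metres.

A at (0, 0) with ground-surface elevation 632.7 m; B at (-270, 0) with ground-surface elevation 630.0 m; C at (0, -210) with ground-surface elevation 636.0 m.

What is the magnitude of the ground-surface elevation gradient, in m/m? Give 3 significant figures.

∂z/∂x = (630.0 − 632.7) / (-270 − 0) = +0.01000
∂z/∂y = (636.0 − 632.7) / (-210 − 0) = -0.01571
|∇f| = √(0.01000² + -0.01571²) = 0.01862 m/m

0.0186 m/m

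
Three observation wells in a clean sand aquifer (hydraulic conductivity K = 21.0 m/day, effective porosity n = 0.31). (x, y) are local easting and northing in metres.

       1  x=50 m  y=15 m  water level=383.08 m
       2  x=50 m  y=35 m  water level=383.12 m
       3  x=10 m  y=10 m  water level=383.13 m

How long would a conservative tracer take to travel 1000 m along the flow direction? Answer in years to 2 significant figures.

16 years

Differences from 1: to 2 (Δx, Δy, Δh) = (0, 20, +0.04); to 3 = (-40, -5, +0.05).
Solve a·Δx + b·Δy = Δh: det = 0·(-5) − (-40)·20 = 800.
∂h/∂x = [(+0.04)·(-5) − (+0.05)·20] / 800 = -0.001500
∂h/∂y = [0·(+0.05) − (-40)·(+0.04)] / 800 = +0.002000
|∇h| = √(-0.001500² + 0.002000²) = 0.0025
Seepage velocity v = K·i/n = 21.0 × 0.0025 / 0.31 = 0.1694 m/day.
t = 1000 / 0.1694 = 5903 days = 16.2 years.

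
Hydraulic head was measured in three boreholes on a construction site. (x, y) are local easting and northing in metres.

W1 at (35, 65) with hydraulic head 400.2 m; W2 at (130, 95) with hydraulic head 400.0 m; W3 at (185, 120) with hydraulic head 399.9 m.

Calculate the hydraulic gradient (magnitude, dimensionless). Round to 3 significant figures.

With h = a·x + b·y + c and W1 as origin, the differences give:
  95·a + 30·b = -0.2
  150·a + 55·b = -0.3
Eliminate b (×55 and ×30, subtract): 725·a = -2.00 → a = ∂h/∂x = -0.002759
Back-substitute: b = ∂h/∂y = +0.002069.
|∇h| = √(-0.002759² + 0.002069²) = 0.003449

0.00345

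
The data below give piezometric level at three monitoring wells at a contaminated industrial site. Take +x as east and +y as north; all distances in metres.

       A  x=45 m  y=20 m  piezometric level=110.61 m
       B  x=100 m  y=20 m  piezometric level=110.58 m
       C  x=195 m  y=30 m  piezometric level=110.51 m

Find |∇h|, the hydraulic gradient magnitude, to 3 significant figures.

With h = a·x + b·y + c and A as origin, the differences give:
  55·a + 0·b = -0.03
  150·a + 10·b = -0.10
Eliminate b (×10 and ×0, subtract): 550·a = -0.300 → a = ∂h/∂x = -0.0005455
Back-substitute: b = ∂h/∂y = -0.001818.
|∇h| = √(-0.0005455² + -0.001818²) = 0.001898

0.00190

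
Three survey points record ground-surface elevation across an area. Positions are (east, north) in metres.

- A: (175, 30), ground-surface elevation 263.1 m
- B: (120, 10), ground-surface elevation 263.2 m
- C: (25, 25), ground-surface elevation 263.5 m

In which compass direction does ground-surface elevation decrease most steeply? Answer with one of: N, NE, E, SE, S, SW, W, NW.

SE

Differences from A: to B (Δx, Δy, Δh) = (-55, -20, +0.1); to C = (-150, -5, +0.4).
Solve a·Δx + b·Δy = Δz: det = (-55)·(-5) − (-150)·(-20) = -2725.
∂z/∂x = [(+0.1)·(-5) − (+0.4)·(-20)] / -2725 = -0.002752
∂z/∂y = [(-55)·(+0.4) − (-150)·(+0.1)] / -2725 = +0.002569
Steepest decrease is along −∇f = (+0.002752 E, -0.002569 N) → southeast.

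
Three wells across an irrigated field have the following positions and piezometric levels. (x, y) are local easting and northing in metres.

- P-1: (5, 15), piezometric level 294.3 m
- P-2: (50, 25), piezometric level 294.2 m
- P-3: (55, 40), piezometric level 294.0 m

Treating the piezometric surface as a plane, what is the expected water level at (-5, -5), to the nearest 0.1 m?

294.6 m

With h = a·x + b·y + c and P-1 as origin, the differences give:
  45·a + 10·b = -0.1
  50·a + 25·b = -0.3
Eliminate b (×25 and ×10, subtract): 625·a = 0.50 → a = ∂h/∂x = +0.0008000
Back-substitute: b = ∂h/∂y = -0.01360.
h(-5, -5) = 294.3 + (+0.0008000)·(-10) + (-0.01360)·(-20) = 294.3 -0.008 +0.272 = 294.564 m.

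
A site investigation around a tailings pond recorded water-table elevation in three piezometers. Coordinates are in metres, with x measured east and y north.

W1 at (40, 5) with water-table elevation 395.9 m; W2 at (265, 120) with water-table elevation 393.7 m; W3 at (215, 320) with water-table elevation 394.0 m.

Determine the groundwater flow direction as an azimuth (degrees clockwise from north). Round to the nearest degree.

085°

Three-point gradient (reference W1): Δ to W2 = (225, 115, -2.2), Δ to W3 = (175, 315, -1.9).
∂h/∂x = -0.009350, ∂h/∂y = -0.0008374 (det = 50750).
Flow direction (−∇h) has components (+0.009350 E, +0.0008374 N).
Azimuth = atan2(E, N) = atan2(+0.009350, +0.0008374) = 84.9° ≈ 085°.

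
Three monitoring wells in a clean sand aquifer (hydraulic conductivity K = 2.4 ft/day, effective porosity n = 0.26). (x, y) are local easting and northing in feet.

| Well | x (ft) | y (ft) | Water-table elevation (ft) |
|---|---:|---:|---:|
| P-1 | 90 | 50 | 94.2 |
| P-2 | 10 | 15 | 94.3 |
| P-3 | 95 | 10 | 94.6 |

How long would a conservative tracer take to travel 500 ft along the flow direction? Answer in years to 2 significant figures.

Taking P-1 as reference: P-2−P-1 = (-80, -35, +0.1); P-3−P-1 = (5, -40, +0.4).
Solve a·Δx + b·Δy = Δh: det = (-80)·(-40) − 5·(-35) = 3375.
∂h/∂x = [(+0.1)·(-40) − (+0.4)·(-35)] / 3375 = +0.002963
∂h/∂y = [(-80)·(+0.4) − 5·(+0.1)] / 3375 = -0.009630
|∇h| = √(0.002963² + -0.009630²) = 0.01008
Seepage velocity v = K·i/n = 2.4 × 0.01008 / 0.26 = 0.09305 ft/day.
t = 500 / 0.09305 = 5373 days = 14.7 years.

15 years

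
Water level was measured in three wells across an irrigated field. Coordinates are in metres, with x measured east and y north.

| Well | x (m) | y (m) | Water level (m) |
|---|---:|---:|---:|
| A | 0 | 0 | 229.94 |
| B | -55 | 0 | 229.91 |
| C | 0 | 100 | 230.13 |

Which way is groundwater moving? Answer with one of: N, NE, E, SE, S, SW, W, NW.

∂h/∂x = (229.91 − 229.94) / (-55 − 0) = +0.0005455
∂h/∂y = (230.13 − 229.94) / (100 − 0) = +0.001900
Flow = −∇h = (-0.0005455 east, -0.001900 north), which points south.

S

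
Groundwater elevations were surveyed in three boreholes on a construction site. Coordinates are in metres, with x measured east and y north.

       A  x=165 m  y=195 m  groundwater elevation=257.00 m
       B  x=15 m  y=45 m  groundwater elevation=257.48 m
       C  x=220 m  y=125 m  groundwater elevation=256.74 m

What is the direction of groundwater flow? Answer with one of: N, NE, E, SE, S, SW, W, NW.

E

Taking A as reference: B−A = (-150, -150, +0.48); C−A = (55, -70, -0.26).
Solve a·Δx + b·Δy = Δh: det = (-150)·(-70) − 55·(-150) = 18750.
∂h/∂x = [(+0.48)·(-70) − (-0.26)·(-150)] / 18750 = -0.003872
∂h/∂y = [(-150)·(-0.26) − 55·(+0.48)] / 18750 = +0.0006720
Flow = −∇h = (+0.003872 east, -0.0006720 north), which points east.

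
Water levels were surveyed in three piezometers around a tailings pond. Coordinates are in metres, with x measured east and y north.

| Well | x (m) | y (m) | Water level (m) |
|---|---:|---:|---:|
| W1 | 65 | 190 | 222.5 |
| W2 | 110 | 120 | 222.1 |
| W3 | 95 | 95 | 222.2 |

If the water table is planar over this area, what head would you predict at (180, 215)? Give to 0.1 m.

With h = a·x + b·y + c and W1 as origin, the differences give:
  45·a + (-70)·b = -0.4
  30·a + (-95)·b = -0.3
Eliminate b (×(-95) and ×(-70), subtract): -2175·a = 17.00 → a = ∂h/∂x = -0.007816
Back-substitute: b = ∂h/∂y = +0.0006897.
h(180, 215) = 222.5 + (-0.007816)·(115) + (+0.0006897)·(25) = 222.5 -0.899 +0.017 = 221.618 m.

221.6 m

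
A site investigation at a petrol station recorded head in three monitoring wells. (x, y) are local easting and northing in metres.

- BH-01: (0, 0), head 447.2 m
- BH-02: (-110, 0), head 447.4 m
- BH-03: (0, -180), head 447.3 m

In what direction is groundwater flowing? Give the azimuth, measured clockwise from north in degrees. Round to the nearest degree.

∂h/∂x = (447.4 − 447.2) / (-110 − 0) = -0.001818
∂h/∂y = (447.3 − 447.2) / (-180 − 0) = -0.0005556
Flow direction (−∇h) has components (+0.001818 E, +0.0005556 N).
Azimuth = atan2(E, N) = atan2(+0.001818, +0.0005556) = 73.0° ≈ 073°.

073°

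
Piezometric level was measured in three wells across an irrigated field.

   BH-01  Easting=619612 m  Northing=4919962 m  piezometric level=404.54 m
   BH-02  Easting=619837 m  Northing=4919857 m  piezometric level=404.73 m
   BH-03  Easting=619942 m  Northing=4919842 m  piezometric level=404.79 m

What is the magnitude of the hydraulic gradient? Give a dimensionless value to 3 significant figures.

0.000956

Taking BH-01 as reference: BH-02−BH-01 = (225, -105, +0.19); BH-03−BH-01 = (330, -120, +0.25).
Solve a·Δx + b·Δy = Δh: det = 225·(-120) − 330·(-105) = 7650.
∂h/∂x = [(+0.19)·(-120) − (+0.25)·(-105)] / 7650 = +0.0004510
∂h/∂y = [225·(+0.25) − 330·(+0.19)] / 7650 = -0.0008431
|∇h| = √(0.0004510² + -0.0008431²) = 0.0009561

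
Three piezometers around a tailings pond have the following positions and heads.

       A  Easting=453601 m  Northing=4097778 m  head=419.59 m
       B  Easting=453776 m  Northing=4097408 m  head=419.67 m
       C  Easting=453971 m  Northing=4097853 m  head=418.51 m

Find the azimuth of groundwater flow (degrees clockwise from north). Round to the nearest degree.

Differences from A: to B (Δx, Δy, Δh) = (175, -370, +0.08); to C = (370, 75, -1.08).
Determinant of the coordinate differences = 175·75 − 370·(-370) = 150025.
∂h/∂x = [(+0.08)·75 − (-1.08)·(-370)] / 150025 = -0.002624
∂h/∂y = [175·(-1.08) − 370·(+0.08)] / 150025 = -0.001457
Flow direction (−∇h) has components (+0.002624 E, +0.001457 N).
Azimuth = atan2(E, N) = atan2(+0.002624, +0.001457) = 61.0° ≈ 061°.

061°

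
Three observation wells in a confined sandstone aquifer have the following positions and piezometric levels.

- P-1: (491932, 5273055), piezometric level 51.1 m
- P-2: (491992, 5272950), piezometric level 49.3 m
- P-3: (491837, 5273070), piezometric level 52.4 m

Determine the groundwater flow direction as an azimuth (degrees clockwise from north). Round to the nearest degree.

130°

Taking P-1 as reference: P-2−P-1 = (60, -105, -1.8); P-3−P-1 = (-95, 15, +1.3).
Solve a·Δx + b·Δy = Δh: det = 60·15 − (-95)·(-105) = -9075.
∂h/∂x = [(-1.8)·15 − (+1.3)·(-105)] / -9075 = -0.01207
∂h/∂y = [60·(+1.3) − (-95)·(-1.8)] / -9075 = +0.01025
Flow direction (−∇h) has components (+0.01207 E, -0.01025 N).
Azimuth = atan2(E, N) = atan2(+0.01207, -0.01025) = 130.3° ≈ 130°.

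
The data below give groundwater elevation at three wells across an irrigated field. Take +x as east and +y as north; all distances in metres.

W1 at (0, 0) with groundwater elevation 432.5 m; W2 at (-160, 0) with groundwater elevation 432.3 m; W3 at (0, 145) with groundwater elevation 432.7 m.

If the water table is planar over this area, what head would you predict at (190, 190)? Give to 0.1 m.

∂h/∂x = (432.3 − 432.5) / (-160 − 0) = +0.001250
∂h/∂y = (432.7 − 432.5) / (145 − 0) = +0.001379
h(190, 190) = 432.5 + (+0.001250)·(190) + (+0.001379)·(190) = 432.5 +0.237 +0.262 = 433.000 m.

433.0 m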